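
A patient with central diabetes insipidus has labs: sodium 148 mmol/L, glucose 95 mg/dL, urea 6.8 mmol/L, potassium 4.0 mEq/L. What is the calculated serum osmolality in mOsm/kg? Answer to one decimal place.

308.1 mOsm/kg

Calculated osmolality = 2·Na + glucose/18 + urea
= 2·148 + 95/18 + 6.8
= 296 + 5.28 + 6.80
= 308.08 mOsm/kg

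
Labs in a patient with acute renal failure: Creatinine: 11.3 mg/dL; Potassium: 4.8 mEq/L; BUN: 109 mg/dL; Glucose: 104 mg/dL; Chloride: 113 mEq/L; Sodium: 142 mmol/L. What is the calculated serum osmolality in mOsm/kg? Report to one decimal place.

328.7 mOsm/kg

Calculated osmolality = 2·Na + glucose/18 + BUN/2.8
= 2·142 + 104/18 + 109/2.8
= 284 + 5.78 + 38.93
= 328.71 mOsm/kg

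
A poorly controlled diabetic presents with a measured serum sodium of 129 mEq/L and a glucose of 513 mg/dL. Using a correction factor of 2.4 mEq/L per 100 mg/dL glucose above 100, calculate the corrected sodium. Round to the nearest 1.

Corrected Na = measured Na + 2.4 · (glucose − 100)/100
= 129 + 2.4 · (513 − 100)/100
= 129 + 9.9
= 138.9 mEq/L

139 mEq/L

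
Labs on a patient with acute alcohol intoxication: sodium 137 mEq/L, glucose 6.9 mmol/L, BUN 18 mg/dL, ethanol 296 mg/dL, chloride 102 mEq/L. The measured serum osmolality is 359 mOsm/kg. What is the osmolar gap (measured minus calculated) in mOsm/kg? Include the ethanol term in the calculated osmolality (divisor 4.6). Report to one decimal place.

Calculated osmolality = 2·Na + glucose + BUN/2.8 + ethanol/4.6
= 2·137 + 6.9 + 18/2.8 + 296/4.6
= 274 + 6.90 + 6.43 + 64.35
= 351.68 mOsm/kg ≈ 351.7 mOsm/kg
Osmolar gap = measured − calculated = 359 − 351.7 = 7.3 mOsm/kg

7.3 mOsm/kg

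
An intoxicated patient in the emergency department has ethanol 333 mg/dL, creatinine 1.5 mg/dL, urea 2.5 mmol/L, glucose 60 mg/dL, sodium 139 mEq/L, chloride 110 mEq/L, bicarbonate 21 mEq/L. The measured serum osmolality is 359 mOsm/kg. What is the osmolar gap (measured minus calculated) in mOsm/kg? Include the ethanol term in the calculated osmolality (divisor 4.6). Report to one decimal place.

2.8 mOsm/kg

Calculated osmolality = 2·Na + glucose/18 + urea + ethanol/4.6
= 2·139 + 60/18 + 2.5 + 333/4.6
= 278 + 3.33 + 2.50 + 72.39
= 356.22 mOsm/kg ≈ 356.2 mOsm/kg
Osmolar gap = measured − calculated = 359 − 356.2 = 2.8 mOsm/kg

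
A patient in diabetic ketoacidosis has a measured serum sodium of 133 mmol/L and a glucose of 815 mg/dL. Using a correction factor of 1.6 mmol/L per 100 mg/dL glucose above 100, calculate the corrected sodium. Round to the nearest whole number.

Corrected Na = measured Na + 1.6 · (glucose − 100)/100
= 133 + 1.6 · (815 − 100)/100
= 133 + 11.4
= 144.4 mmol/L

144 mmol/L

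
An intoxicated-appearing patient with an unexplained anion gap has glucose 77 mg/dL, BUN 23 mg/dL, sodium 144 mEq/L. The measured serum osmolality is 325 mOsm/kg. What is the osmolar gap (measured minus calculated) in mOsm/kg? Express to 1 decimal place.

Calculated osmolality = 2·Na + glucose/18 + BUN/2.8
= 2·144 + 77/18 + 23/2.8
= 288 + 4.28 + 8.21
= 300.49 mOsm/kg ≈ 300.5 mOsm/kg
Osmolar gap = measured − calculated = 325 − 300.5 = 24.5 mOsm/kg

24.5 mOsm/kg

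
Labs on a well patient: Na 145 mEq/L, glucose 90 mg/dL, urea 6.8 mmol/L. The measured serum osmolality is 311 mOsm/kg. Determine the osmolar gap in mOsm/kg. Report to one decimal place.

Calculated osmolality = 2·Na + glucose/18 + urea
= 2·145 + 90/18 + 6.8
= 290 + 5 + 6.80
= 301.8 mOsm/kg ≈ 301.8 mOsm/kg
Osmolar gap = measured − calculated = 311 − 301.8 = 9.2 mOsm/kg

9.2 mOsm/kg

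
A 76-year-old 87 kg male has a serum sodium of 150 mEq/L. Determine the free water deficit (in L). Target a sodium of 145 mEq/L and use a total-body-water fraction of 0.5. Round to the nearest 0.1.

1.5 L

TBW = 0.5 · 87 = 43.5 L
Free water deficit = TBW · (Na/145 − 1)
= 43.5 · (150/145 − 1)
= 43.5 · 0.0345
= 1.5 L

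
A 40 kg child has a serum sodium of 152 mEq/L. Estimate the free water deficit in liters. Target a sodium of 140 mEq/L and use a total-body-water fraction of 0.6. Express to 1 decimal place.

TBW = 0.6 · 40 = 24 L
Free water deficit = TBW · (Na/140 − 1)
= 24 · (152/140 − 1)
= 24 · 0.0857
= 2.06 L

2.1 L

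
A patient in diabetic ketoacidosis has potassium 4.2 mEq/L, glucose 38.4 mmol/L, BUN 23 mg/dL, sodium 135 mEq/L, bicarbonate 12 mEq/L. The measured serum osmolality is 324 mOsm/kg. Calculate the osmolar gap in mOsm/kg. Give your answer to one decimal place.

Calculated osmolality = 2·Na + glucose + BUN/2.8
= 2·135 + 38.4 + 23/2.8
= 270 + 38.40 + 8.21
= 316.61 mOsm/kg ≈ 316.6 mOsm/kg
Osmolar gap = measured − calculated = 324 − 316.6 = 7.4 mOsm/kg

7.4 mOsm/kg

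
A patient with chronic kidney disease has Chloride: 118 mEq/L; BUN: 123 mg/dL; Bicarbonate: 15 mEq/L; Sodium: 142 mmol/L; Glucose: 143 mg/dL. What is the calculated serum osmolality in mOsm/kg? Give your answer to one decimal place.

Calculated osmolality = 2·Na + glucose/18 + BUN/2.8
= 2·142 + 143/18 + 123/2.8
= 284 + 7.94 + 43.93
= 335.87 mOsm/kg

335.9 mOsm/kg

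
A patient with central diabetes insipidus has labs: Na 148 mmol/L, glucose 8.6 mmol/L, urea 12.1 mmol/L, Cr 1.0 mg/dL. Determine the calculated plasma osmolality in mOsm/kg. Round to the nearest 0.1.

Calculated osmolality = 2·Na + glucose + urea
= 2·148 + 8.6 + 12.1
= 296 + 8.60 + 12.10
= 316.7 mOsm/kg

316.7 mOsm/kg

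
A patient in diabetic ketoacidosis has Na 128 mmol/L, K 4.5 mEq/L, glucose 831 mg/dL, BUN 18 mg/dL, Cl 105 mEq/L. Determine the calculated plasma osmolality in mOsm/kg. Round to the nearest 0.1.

Calculated osmolality = 2·Na + glucose/18 + BUN/2.8
= 2·128 + 831/18 + 18/2.8
= 256 + 46.17 + 6.43
= 308.6 mOsm/kg

308.6 mOsm/kg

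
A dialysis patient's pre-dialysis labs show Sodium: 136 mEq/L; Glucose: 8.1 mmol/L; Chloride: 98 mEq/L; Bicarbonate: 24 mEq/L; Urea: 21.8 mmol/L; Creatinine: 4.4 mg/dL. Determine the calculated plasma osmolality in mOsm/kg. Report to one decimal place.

Calculated osmolality = 2·Na + glucose + urea
= 2·136 + 8.1 + 21.8
= 272 + 8.10 + 21.80
= 301.9 mOsm/kg

301.9 mOsm/kg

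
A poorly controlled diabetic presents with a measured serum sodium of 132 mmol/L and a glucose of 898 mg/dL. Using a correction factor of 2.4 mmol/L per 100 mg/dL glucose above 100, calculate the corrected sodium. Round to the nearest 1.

Corrected Na = measured Na + 2.4 · (glucose − 100)/100
= 132 + 2.4 · (898 − 100)/100
= 132 + 19.2
= 151.2 mmol/L

151 mmol/L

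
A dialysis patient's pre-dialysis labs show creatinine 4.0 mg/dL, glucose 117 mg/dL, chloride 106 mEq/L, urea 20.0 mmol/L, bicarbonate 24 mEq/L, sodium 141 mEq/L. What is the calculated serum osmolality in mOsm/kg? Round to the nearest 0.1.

308.5 mOsm/kg

Calculated osmolality = 2·Na + glucose/18 + urea
= 2·141 + 117/18 + 20
= 282 + 6.50 + 20
= 308.5 mOsm/kg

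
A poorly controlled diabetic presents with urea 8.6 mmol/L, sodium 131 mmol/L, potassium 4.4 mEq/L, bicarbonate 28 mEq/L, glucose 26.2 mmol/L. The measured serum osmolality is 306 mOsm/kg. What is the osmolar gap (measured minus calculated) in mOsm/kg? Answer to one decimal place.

9.2 mOsm/kg

Calculated osmolality = 2·Na + glucose + urea
= 2·131 + 26.2 + 8.6
= 262 + 26.20 + 8.60
= 296.8 mOsm/kg ≈ 296.8 mOsm/kg
Osmolar gap = measured − calculated = 306 − 296.8 = 9.2 mOsm/kg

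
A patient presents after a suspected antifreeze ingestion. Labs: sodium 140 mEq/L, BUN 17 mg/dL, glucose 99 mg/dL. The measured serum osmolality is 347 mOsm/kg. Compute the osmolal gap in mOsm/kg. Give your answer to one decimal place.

55.4 mOsm/kg

Calculated osmolality = 2·Na + glucose/18 + BUN/2.8
= 2·140 + 99/18 + 17/2.8
= 280 + 5.50 + 6.07
= 291.57 mOsm/kg ≈ 291.6 mOsm/kg
Osmolar gap = measured − calculated = 347 − 291.6 = 55.4 mOsm/kg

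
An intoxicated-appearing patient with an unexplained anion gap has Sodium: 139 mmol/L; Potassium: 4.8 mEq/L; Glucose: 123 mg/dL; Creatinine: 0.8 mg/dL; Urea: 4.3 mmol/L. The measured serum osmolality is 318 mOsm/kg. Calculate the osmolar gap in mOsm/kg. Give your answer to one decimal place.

Calculated osmolality = 2·Na + glucose/18 + urea
= 2·139 + 123/18 + 4.3
= 278 + 6.83 + 4.30
= 289.13 mOsm/kg ≈ 289.1 mOsm/kg
Osmolar gap = measured − calculated = 318 − 289.1 = 28.9 mOsm/kg

28.9 mOsm/kg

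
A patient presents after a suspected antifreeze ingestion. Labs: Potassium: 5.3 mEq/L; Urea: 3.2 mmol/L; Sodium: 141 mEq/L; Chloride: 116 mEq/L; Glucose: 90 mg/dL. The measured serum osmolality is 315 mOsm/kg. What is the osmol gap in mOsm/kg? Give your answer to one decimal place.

24.8 mOsm/kg

Calculated osmolality = 2·Na + glucose/18 + urea
= 2·141 + 90/18 + 3.2
= 282 + 5 + 3.20
= 290.2 mOsm/kg ≈ 290.2 mOsm/kg
Osmolar gap = measured − calculated = 315 − 290.2 = 24.8 mOsm/kg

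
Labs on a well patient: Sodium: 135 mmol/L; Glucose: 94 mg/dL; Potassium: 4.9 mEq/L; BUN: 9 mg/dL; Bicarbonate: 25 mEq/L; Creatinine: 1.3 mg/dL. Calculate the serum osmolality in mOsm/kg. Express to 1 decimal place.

278.4 mOsm/kg

Calculated osmolality = 2·Na + glucose/18 + BUN/2.8
= 2·135 + 94/18 + 9/2.8
= 270 + 5.22 + 3.21
= 278.43 mOsm/kg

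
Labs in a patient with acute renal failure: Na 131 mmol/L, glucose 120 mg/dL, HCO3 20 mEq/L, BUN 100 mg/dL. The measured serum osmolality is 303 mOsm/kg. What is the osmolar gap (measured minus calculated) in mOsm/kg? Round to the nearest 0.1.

Calculated osmolality = 2·Na + glucose/18 + BUN/2.8
= 2·131 + 120/18 + 100/2.8
= 262 + 6.67 + 35.71
= 304.38 mOsm/kg ≈ 304.4 mOsm/kg
Osmolar gap = measured − calculated = 303 − 304.4 = -1.4 mOsm/kg

-1.4 mOsm/kg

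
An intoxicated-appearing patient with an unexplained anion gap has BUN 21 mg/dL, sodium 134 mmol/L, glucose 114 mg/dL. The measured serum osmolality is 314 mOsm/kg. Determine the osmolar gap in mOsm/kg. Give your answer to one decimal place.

Calculated osmolality = 2·Na + glucose/18 + BUN/2.8
= 2·134 + 114/18 + 21/2.8
= 268 + 6.33 + 7.50
= 281.83 mOsm/kg ≈ 281.8 mOsm/kg
Osmolar gap = measured − calculated = 314 − 281.8 = 32.2 mOsm/kg

32.2 mOsm/kg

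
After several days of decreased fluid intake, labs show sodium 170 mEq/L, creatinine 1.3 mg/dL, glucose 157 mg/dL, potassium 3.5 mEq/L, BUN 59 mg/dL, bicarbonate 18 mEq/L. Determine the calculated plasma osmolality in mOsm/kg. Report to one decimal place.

Calculated osmolality = 2·Na + glucose/18 + BUN/2.8
= 2·170 + 157/18 + 59/2.8
= 340 + 8.72 + 21.07
= 369.79 mOsm/kg

369.8 mOsm/kg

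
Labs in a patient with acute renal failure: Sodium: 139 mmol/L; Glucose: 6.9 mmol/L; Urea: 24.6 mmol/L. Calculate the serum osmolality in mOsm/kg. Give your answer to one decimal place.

309.5 mOsm/kg

Calculated osmolality = 2·Na + glucose + urea
= 2·139 + 6.9 + 24.6
= 278 + 6.90 + 24.60
= 309.5 mOsm/kg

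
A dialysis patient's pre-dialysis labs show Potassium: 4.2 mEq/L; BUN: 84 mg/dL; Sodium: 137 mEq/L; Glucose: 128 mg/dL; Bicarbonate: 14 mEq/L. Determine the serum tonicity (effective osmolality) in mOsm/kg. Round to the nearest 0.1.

281.1 mOsm/kg

Effective osmolality excludes urea (freely permeant across cell membranes):
2·Na + glucose/18
= 2·137 + 128/18
= 274 + 7.11
= 281.11 mOsm/kg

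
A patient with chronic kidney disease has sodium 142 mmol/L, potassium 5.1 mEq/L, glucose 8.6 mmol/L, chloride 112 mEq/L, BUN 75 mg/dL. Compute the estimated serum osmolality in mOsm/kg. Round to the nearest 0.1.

319.4 mOsm/kg

Calculated osmolality = 2·Na + glucose + BUN/2.8
= 2·142 + 8.6 + 75/2.8
= 284 + 8.60 + 26.79
= 319.39 mOsm/kg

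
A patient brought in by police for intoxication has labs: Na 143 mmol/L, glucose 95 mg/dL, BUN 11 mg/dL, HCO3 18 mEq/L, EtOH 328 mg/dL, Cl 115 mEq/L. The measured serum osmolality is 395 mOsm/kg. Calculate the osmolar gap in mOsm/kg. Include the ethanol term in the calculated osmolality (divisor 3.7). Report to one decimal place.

Calculated osmolality = 2·Na + glucose/18 + BUN/2.8 + ethanol/3.7
= 2·143 + 95/18 + 11/2.8 + 328/3.7
= 286 + 5.28 + 3.93 + 88.65
= 383.86 mOsm/kg ≈ 383.9 mOsm/kg
Osmolar gap = measured − calculated = 395 − 383.9 = 11.1 mOsm/kg

11.1 mOsm/kg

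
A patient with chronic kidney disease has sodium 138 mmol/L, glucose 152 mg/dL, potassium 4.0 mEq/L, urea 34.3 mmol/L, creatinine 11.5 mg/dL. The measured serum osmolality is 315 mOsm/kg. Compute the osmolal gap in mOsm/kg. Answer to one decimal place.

Calculated osmolality = 2·Na + glucose/18 + urea
= 2·138 + 152/18 + 34.3
= 276 + 8.44 + 34.30
= 318.74 mOsm/kg ≈ 318.7 mOsm/kg
Osmolar gap = measured − calculated = 315 − 318.7 = -3.7 mOsm/kg

-3.7 mOsm/kg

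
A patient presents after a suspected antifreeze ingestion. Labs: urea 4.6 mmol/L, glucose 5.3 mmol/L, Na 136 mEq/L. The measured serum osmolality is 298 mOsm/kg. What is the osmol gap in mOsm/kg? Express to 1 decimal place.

16.1 mOsm/kg

Calculated osmolality = 2·Na + glucose + urea
= 2·136 + 5.3 + 4.6
= 272 + 5.30 + 4.60
= 281.9 mOsm/kg ≈ 281.9 mOsm/kg
Osmolar gap = measured − calculated = 298 − 281.9 = 16.1 mOsm/kg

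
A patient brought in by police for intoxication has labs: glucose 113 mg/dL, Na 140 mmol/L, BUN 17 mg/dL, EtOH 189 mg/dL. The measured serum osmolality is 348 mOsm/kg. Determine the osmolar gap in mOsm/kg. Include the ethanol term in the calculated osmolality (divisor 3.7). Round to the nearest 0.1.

4.6 mOsm/kg

Calculated osmolality = 2·Na + glucose/18 + BUN/2.8 + ethanol/3.7
= 2·140 + 113/18 + 17/2.8 + 189/3.7
= 280 + 6.28 + 6.07 + 51.08
= 343.43 mOsm/kg ≈ 343.4 mOsm/kg
Osmolar gap = measured − calculated = 348 − 343.4 = 4.6 mOsm/kg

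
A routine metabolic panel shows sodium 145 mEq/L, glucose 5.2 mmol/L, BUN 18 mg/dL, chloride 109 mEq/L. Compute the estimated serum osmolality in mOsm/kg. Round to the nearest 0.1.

Calculated osmolality = 2·Na + glucose + BUN/2.8
= 2·145 + 5.2 + 18/2.8
= 290 + 5.20 + 6.43
= 301.63 mOsm/kg

301.6 mOsm/kg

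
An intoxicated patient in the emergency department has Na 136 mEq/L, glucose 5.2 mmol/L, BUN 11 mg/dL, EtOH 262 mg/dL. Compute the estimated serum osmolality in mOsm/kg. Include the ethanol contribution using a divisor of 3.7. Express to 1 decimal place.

351.9 mOsm/kg

Calculated osmolality = 2·Na + glucose + BUN/2.8 + ethanol/3.7
= 2·136 + 5.2 + 11/2.8 + 262/3.7
= 272 + 5.20 + 3.93 + 70.81
= 351.94 mOsm/kg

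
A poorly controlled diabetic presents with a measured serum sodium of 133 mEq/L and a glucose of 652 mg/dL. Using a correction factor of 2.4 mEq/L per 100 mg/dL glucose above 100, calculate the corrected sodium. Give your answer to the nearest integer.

Corrected Na = measured Na + 2.4 · (glucose − 100)/100
= 133 + 2.4 · (652 − 100)/100
= 133 + 13.2
= 146.2 mEq/L

146 mEq/L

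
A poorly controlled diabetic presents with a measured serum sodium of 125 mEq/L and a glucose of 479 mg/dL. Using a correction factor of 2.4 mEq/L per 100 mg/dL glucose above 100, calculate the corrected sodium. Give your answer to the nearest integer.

134 mEq/L

Corrected Na = measured Na + 2.4 · (glucose − 100)/100
= 125 + 2.4 · (479 − 100)/100
= 125 + 9.1
= 134.1 mEq/L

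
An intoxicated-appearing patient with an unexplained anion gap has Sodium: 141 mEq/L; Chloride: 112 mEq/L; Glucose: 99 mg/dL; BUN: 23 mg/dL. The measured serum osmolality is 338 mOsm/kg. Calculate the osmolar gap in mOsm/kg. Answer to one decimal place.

42.3 mOsm/kg

Calculated osmolality = 2·Na + glucose/18 + BUN/2.8
= 2·141 + 99/18 + 23/2.8
= 282 + 5.50 + 8.21
= 295.71 mOsm/kg ≈ 295.7 mOsm/kg
Osmolar gap = measured − calculated = 338 − 295.7 = 42.3 mOsm/kg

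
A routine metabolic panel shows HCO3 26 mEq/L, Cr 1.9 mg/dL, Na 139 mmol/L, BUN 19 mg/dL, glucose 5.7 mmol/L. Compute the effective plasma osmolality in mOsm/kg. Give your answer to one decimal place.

283.7 mOsm/kg

Effective osmolality excludes urea (freely permeant across cell membranes):
2·Na + glucose
= 2·139 + 5.7
= 278 + 5.7
= 283.7 mOsm/kg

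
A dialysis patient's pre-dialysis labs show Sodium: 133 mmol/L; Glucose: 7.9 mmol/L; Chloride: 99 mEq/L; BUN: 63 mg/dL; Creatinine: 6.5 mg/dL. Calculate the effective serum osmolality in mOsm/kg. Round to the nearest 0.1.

273.9 mOsm/kg

Effective osmolality excludes urea (freely permeant across cell membranes):
2·Na + glucose
= 2·133 + 7.9
= 266 + 7.9
= 273.9 mOsm/kg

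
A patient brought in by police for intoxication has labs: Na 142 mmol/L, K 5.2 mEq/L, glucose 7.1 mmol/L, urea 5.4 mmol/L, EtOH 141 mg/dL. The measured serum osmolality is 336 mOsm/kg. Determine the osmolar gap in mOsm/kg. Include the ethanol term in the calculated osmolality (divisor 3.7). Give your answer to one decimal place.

1.4 mOsm/kg

Calculated osmolality = 2·Na + glucose + urea + ethanol/3.7
= 2·142 + 7.1 + 5.4 + 141/3.7
= 284 + 7.10 + 5.40 + 38.11
= 334.61 mOsm/kg ≈ 334.6 mOsm/kg
Osmolar gap = measured − calculated = 336 − 334.6 = 1.4 mOsm/kg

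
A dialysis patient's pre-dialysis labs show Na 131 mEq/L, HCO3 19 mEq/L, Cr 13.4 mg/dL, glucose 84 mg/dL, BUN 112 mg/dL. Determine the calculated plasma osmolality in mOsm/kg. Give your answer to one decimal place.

306.7 mOsm/kg

Calculated osmolality = 2·Na + glucose/18 + BUN/2.8
= 2·131 + 84/18 + 112/2.8
= 262 + 4.67 + 40
= 306.67 mOsm/kg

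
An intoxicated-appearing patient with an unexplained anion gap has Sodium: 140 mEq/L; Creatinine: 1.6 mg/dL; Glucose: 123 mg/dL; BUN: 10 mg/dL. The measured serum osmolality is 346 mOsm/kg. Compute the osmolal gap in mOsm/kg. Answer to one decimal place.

Calculated osmolality = 2·Na + glucose/18 + BUN/2.8
= 2·140 + 123/18 + 10/2.8
= 280 + 6.83 + 3.57
= 290.4 mOsm/kg ≈ 290.4 mOsm/kg
Osmolar gap = measured − calculated = 346 − 290.4 = 55.6 mOsm/kg

55.6 mOsm/kg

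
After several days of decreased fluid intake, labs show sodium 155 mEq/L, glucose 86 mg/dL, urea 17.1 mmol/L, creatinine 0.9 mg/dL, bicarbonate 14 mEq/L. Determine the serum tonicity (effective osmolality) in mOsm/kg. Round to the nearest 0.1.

314.8 mOsm/kg

Effective osmolality excludes urea (freely permeant across cell membranes):
2·Na + glucose/18
= 2·155 + 86/18
= 310 + 4.78
= 314.78 mOsm/kg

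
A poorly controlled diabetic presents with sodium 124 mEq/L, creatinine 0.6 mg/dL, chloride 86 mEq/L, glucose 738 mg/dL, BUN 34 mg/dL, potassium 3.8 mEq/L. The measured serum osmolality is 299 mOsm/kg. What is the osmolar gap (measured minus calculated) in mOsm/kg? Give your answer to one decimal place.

-2.1 mOsm/kg

Calculated osmolality = 2·Na + glucose/18 + BUN/2.8
= 2·124 + 738/18 + 34/2.8
= 248 + 41 + 12.14
= 301.14 mOsm/kg ≈ 301.1 mOsm/kg
Osmolar gap = measured − calculated = 299 − 301.1 = -2.1 mOsm/kg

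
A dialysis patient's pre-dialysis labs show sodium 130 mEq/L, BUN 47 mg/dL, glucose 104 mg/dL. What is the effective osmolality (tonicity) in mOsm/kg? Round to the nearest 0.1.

265.8 mOsm/kg

Effective osmolality excludes urea (freely permeant across cell membranes):
2·Na + glucose/18
= 2·130 + 104/18
= 260 + 5.78
= 265.78 mOsm/kg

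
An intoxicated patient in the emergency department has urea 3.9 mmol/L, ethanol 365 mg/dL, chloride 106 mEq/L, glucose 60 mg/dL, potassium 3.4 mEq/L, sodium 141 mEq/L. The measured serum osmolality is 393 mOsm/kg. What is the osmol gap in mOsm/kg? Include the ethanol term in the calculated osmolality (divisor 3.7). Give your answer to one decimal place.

5.1 mOsm/kg

Calculated osmolality = 2·Na + glucose/18 + urea + ethanol/3.7
= 2·141 + 60/18 + 3.9 + 365/3.7
= 282 + 3.33 + 3.90 + 98.65
= 387.88 mOsm/kg ≈ 387.9 mOsm/kg
Osmolar gap = measured − calculated = 393 − 387.9 = 5.1 mOsm/kg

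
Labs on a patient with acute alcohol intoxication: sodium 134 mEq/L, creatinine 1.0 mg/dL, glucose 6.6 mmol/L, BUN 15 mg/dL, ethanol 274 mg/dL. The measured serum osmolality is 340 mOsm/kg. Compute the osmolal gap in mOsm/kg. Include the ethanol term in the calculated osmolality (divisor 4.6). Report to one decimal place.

Calculated osmolality = 2·Na + glucose + BUN/2.8 + ethanol/4.6
= 2·134 + 6.6 + 15/2.8 + 274/4.6
= 268 + 6.60 + 5.36 + 59.57
= 339.53 mOsm/kg ≈ 339.5 mOsm/kg
Osmolar gap = measured − calculated = 340 − 339.5 = 0.5 mOsm/kg

0.5 mOsm/kg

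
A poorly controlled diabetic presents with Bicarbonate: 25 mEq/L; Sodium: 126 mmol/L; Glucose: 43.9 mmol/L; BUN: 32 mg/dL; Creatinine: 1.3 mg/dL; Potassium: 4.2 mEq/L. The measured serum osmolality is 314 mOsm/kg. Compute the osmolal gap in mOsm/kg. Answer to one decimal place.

Calculated osmolality = 2·Na + glucose + BUN/2.8
= 2·126 + 43.9 + 32/2.8
= 252 + 43.90 + 11.43
= 307.33 mOsm/kg ≈ 307.3 mOsm/kg
Osmolar gap = measured − calculated = 314 − 307.3 = 6.7 mOsm/kg

6.7 mOsm/kg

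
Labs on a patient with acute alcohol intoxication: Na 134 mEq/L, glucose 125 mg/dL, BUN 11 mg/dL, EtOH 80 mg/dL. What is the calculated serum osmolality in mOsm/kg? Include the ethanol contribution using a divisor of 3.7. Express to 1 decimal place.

Calculated osmolality = 2·Na + glucose/18 + BUN/2.8 + ethanol/3.7
= 2·134 + 125/18 + 11/2.8 + 80/3.7
= 268 + 6.94 + 3.93 + 21.62
= 300.49 mOsm/kg

300.5 mOsm/kg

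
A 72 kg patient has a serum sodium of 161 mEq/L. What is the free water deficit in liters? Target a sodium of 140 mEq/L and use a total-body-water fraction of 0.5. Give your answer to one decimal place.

5.4 L

TBW = 0.5 · 72 = 36 L
Free water deficit = TBW · (Na/140 − 1)
= 36 · (161/140 − 1)
= 36 · 0.15
= 5.4 L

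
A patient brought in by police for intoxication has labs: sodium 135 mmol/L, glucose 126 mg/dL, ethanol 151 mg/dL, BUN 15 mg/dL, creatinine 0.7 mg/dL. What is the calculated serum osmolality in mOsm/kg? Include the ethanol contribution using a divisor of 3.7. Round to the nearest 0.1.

323.2 mOsm/kg

Calculated osmolality = 2·Na + glucose/18 + BUN/2.8 + ethanol/3.7
= 2·135 + 126/18 + 15/2.8 + 151/3.7
= 270 + 7 + 5.36 + 40.81
= 323.17 mOsm/kg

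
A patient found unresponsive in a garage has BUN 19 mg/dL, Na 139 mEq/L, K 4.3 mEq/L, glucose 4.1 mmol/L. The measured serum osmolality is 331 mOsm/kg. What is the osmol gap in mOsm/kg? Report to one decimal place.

Calculated osmolality = 2·Na + glucose + BUN/2.8
= 2·139 + 4.1 + 19/2.8
= 278 + 4.10 + 6.79
= 288.89 mOsm/kg ≈ 288.9 mOsm/kg
Osmolar gap = measured − calculated = 331 − 288.9 = 42.1 mOsm/kg

42.1 mOsm/kg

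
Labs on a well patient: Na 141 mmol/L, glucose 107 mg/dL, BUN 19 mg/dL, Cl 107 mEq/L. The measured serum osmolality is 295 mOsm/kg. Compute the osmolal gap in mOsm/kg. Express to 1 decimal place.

0.3 mOsm/kg

Calculated osmolality = 2·Na + glucose/18 + BUN/2.8
= 2·141 + 107/18 + 19/2.8
= 282 + 5.94 + 6.79
= 294.73 mOsm/kg ≈ 294.7 mOsm/kg
Osmolar gap = measured − calculated = 295 − 294.7 = 0.3 mOsm/kg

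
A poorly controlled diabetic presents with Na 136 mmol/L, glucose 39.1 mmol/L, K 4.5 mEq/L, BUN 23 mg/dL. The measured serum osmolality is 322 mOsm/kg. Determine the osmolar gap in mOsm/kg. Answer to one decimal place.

Calculated osmolality = 2·Na + glucose + BUN/2.8
= 2·136 + 39.1 + 23/2.8
= 272 + 39.10 + 8.21
= 319.31 mOsm/kg ≈ 319.3 mOsm/kg
Osmolar gap = measured − calculated = 322 − 319.3 = 2.7 mOsm/kg

2.7 mOsm/kg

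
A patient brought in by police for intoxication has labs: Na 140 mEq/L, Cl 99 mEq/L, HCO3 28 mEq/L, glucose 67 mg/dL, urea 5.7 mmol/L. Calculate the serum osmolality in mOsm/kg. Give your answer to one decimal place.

289.4 mOsm/kg

Calculated osmolality = 2·Na + glucose/18 + urea
= 2·140 + 67/18 + 5.7
= 280 + 3.72 + 5.70
= 289.42 mOsm/kg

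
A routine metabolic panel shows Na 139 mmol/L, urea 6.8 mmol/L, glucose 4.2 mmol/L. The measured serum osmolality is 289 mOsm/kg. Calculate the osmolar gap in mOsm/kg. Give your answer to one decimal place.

0.0 mOsm/kg

Calculated osmolality = 2·Na + glucose + urea
= 2·139 + 4.2 + 6.8
= 278 + 4.20 + 6.80
= 289 mOsm/kg ≈ 289.0 mOsm/kg
Osmolar gap = measured − calculated = 289 − 289.0 = 0.0 mOsm/kg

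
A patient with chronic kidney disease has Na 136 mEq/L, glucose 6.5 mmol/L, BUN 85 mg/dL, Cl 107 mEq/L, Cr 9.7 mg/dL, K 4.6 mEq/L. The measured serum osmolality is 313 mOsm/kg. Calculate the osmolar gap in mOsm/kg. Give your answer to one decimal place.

Calculated osmolality = 2·Na + glucose + BUN/2.8
= 2·136 + 6.5 + 85/2.8
= 272 + 6.50 + 30.36
= 308.86 mOsm/kg ≈ 308.9 mOsm/kg
Osmolar gap = measured − calculated = 313 − 308.9 = 4.1 mOsm/kg

4.1 mOsm/kg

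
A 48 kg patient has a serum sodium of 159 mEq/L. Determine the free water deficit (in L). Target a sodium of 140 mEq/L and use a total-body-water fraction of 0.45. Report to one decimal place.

2.9 L

TBW = 0.45 · 48 = 21.6 L
Free water deficit = TBW · (Na/140 − 1)
= 21.6 · (159/140 − 1)
= 21.6 · 0.1357
= 2.93 L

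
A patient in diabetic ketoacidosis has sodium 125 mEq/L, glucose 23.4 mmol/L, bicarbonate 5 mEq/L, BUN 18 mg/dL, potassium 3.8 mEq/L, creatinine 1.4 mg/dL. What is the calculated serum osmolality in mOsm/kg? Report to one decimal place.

Calculated osmolality = 2·Na + glucose + BUN/2.8
= 2·125 + 23.4 + 18/2.8
= 250 + 23.40 + 6.43
= 279.83 mOsm/kg

279.8 mOsm/kg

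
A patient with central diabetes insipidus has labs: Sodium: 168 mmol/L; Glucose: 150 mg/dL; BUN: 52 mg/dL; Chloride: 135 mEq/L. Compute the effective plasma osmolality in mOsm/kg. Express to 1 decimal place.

Effective osmolality excludes urea (freely permeant across cell membranes):
2·Na + glucose/18
= 2·168 + 150/18
= 336 + 8.33
= 344.33 mOsm/kg

344.3 mOsm/kg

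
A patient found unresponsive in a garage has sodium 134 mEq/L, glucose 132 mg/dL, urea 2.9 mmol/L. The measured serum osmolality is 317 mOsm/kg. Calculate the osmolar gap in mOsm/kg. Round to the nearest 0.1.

38.8 mOsm/kg

Calculated osmolality = 2·Na + glucose/18 + urea
= 2·134 + 132/18 + 2.9
= 268 + 7.33 + 2.90
= 278.23 mOsm/kg ≈ 278.2 mOsm/kg
Osmolar gap = measured − calculated = 317 − 278.2 = 38.8 mOsm/kg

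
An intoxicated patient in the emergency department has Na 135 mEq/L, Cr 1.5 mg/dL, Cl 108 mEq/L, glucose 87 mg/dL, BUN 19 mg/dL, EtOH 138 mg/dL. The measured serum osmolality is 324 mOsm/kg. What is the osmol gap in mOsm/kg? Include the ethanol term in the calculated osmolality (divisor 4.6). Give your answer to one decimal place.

12.4 mOsm/kg

Calculated osmolality = 2·Na + glucose/18 + BUN/2.8 + ethanol/4.6
= 2·135 + 87/18 + 19/2.8 + 138/4.6
= 270 + 4.83 + 6.79 + 30
= 311.62 mOsm/kg ≈ 311.6 mOsm/kg
Osmolar gap = measured − calculated = 324 − 311.6 = 12.4 mOsm/kg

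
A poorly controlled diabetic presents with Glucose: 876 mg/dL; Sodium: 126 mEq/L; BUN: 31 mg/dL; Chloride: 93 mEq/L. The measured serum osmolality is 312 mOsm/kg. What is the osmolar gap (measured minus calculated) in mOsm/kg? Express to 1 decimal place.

Calculated osmolality = 2·Na + glucose/18 + BUN/2.8
= 2·126 + 876/18 + 31/2.8
= 252 + 48.67 + 11.07
= 311.74 mOsm/kg ≈ 311.7 mOsm/kg
Osmolar gap = measured − calculated = 312 − 311.7 = 0.3 mOsm/kg

0.3 mOsm/kg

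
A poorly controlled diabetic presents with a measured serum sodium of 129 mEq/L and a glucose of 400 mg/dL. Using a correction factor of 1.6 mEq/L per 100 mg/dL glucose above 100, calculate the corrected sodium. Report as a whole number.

134 mEq/L

Corrected Na = measured Na + 1.6 · (glucose − 100)/100
= 129 + 1.6 · (400 − 100)/100
= 129 + 4.8
= 133.8 mEq/L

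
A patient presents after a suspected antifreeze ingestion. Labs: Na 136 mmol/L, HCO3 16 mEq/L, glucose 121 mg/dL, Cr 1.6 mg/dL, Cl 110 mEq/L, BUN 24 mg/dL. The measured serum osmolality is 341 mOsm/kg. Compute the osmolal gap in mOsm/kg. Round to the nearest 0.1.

53.7 mOsm/kg

Calculated osmolality = 2·Na + glucose/18 + BUN/2.8
= 2·136 + 121/18 + 24/2.8
= 272 + 6.72 + 8.57
= 287.29 mOsm/kg ≈ 287.3 mOsm/kg
Osmolar gap = measured − calculated = 341 − 287.3 = 53.7 mOsm/kg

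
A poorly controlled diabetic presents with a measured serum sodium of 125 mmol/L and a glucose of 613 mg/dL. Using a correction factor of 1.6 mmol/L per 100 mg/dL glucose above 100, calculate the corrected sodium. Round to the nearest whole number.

Corrected Na = measured Na + 1.6 · (glucose − 100)/100
= 125 + 1.6 · (613 − 100)/100
= 125 + 8.2
= 133.2 mmol/L

133 mmol/L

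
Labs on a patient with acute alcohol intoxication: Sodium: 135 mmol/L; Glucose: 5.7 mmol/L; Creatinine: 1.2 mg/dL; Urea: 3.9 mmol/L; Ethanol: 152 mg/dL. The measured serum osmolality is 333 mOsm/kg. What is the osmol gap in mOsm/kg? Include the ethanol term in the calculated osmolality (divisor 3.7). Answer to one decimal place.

Calculated osmolality = 2·Na + glucose + urea + ethanol/3.7
= 2·135 + 5.7 + 3.9 + 152/3.7
= 270 + 5.70 + 3.90 + 41.08
= 320.68 mOsm/kg ≈ 320.7 mOsm/kg
Osmolar gap = measured − calculated = 333 − 320.7 = 12.3 mOsm/kg

12.3 mOsm/kg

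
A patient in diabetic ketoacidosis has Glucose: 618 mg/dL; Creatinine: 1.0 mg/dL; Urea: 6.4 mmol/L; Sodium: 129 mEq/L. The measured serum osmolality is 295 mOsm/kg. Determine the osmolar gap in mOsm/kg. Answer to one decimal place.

-3.7 mOsm/kg

Calculated osmolality = 2·Na + glucose/18 + urea
= 2·129 + 618/18 + 6.4
= 258 + 34.33 + 6.40
= 298.73 mOsm/kg ≈ 298.7 mOsm/kg
Osmolar gap = measured − calculated = 295 − 298.7 = -3.7 mOsm/kg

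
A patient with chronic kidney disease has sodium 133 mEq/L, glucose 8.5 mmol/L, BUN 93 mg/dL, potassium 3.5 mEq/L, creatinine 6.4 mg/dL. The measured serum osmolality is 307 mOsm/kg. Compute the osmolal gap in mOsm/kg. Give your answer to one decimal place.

Calculated osmolality = 2·Na + glucose + BUN/2.8
= 2·133 + 8.5 + 93/2.8
= 266 + 8.50 + 33.21
= 307.71 mOsm/kg ≈ 307.7 mOsm/kg
Osmolar gap = measured − calculated = 307 − 307.7 = -0.7 mOsm/kg

-0.7 mOsm/kg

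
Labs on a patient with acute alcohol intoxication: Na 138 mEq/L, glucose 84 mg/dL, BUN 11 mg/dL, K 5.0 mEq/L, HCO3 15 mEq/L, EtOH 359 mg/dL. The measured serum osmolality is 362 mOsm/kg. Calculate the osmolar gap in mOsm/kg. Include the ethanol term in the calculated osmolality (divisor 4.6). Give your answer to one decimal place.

Calculated osmolality = 2·Na + glucose/18 + BUN/2.8 + ethanol/4.6
= 2·138 + 84/18 + 11/2.8 + 359/4.6
= 276 + 4.67 + 3.93 + 78.04
= 362.64 mOsm/kg ≈ 362.6 mOsm/kg
Osmolar gap = measured − calculated = 362 − 362.6 = -0.6 mOsm/kg

-0.6 mOsm/kg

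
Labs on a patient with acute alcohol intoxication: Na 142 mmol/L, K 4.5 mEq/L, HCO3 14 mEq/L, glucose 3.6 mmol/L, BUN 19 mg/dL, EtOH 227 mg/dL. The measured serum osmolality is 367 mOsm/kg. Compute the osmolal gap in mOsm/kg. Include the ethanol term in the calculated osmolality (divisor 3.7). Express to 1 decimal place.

11.3 mOsm/kg

Calculated osmolality = 2·Na + glucose + BUN/2.8 + ethanol/3.7
= 2·142 + 3.6 + 19/2.8 + 227/3.7
= 284 + 3.60 + 6.79 + 61.35
= 355.74 mOsm/kg ≈ 355.7 mOsm/kg
Osmolar gap = measured − calculated = 367 − 355.7 = 11.3 mOsm/kg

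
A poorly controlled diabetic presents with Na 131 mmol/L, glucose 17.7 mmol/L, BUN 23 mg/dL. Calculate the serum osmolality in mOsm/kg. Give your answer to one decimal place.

287.9 mOsm/kg

Calculated osmolality = 2·Na + glucose + BUN/2.8
= 2·131 + 17.7 + 23/2.8
= 262 + 17.70 + 8.21
= 287.91 mOsm/kg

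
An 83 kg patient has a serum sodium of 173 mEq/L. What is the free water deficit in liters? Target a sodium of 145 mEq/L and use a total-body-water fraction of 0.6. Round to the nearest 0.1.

9.6 L

TBW = 0.6 · 83 = 49.8 L
Free water deficit = TBW · (Na/145 − 1)
= 49.8 · (173/145 − 1)
= 49.8 · 0.1931
= 9.62 L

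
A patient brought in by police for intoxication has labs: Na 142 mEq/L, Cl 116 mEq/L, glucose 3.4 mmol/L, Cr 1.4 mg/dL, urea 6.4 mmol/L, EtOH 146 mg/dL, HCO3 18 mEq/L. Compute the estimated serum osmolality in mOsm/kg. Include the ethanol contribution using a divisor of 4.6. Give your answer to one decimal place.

Calculated osmolality = 2·Na + glucose + urea + ethanol/4.6
= 2·142 + 3.4 + 6.4 + 146/4.6
= 284 + 3.40 + 6.40 + 31.74
= 325.54 mOsm/kg

325.5 mOsm/kg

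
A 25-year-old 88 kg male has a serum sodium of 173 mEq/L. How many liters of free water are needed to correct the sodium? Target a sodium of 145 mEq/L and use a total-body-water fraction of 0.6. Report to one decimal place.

10.2 L

TBW = 0.6 · 88 = 52.8 L
Free water deficit = TBW · (Na/145 − 1)
= 52.8 · (173/145 − 1)
= 52.8 · 0.1931
= 10.2 L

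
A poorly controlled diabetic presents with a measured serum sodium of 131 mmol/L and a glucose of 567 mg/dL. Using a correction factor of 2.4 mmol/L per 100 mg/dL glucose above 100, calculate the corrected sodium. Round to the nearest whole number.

142 mmol/L

Corrected Na = measured Na + 2.4 · (glucose − 100)/100
= 131 + 2.4 · (567 − 100)/100
= 131 + 11.2
= 142.2 mmol/L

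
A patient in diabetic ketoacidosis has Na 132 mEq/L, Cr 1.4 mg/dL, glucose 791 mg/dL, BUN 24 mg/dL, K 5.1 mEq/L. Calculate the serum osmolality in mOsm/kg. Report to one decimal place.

Calculated osmolality = 2·Na + glucose/18 + BUN/2.8
= 2·132 + 791/18 + 24/2.8
= 264 + 43.94 + 8.57
= 316.51 mOsm/kg

316.5 mOsm/kg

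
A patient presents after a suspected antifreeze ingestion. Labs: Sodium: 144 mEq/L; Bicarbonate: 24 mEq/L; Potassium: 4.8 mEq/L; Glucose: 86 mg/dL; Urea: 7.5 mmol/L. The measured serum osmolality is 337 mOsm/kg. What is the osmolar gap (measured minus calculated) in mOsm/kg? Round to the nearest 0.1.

Calculated osmolality = 2·Na + glucose/18 + urea
= 2·144 + 86/18 + 7.5
= 288 + 4.78 + 7.50
= 300.28 mOsm/kg ≈ 300.3 mOsm/kg
Osmolar gap = measured − calculated = 337 − 300.3 = 36.7 mOsm/kg

36.7 mOsm/kg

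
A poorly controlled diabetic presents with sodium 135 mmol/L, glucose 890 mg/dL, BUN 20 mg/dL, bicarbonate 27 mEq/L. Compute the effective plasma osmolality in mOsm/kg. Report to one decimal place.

319.4 mOsm/kg

Effective osmolality excludes urea (freely permeant across cell membranes):
2·Na + glucose/18
= 2·135 + 890/18
= 270 + 49.44
= 319.44 mOsm/kg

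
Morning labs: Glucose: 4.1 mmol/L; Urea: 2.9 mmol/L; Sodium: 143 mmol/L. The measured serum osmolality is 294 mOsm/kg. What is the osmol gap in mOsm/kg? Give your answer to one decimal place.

Calculated osmolality = 2·Na + glucose + urea
= 2·143 + 4.1 + 2.9
= 286 + 4.10 + 2.90
= 293 mOsm/kg ≈ 293.0 mOsm/kg
Osmolar gap = measured − calculated = 294 − 293.0 = 1.0 mOsm/kg

1.0 mOsm/kg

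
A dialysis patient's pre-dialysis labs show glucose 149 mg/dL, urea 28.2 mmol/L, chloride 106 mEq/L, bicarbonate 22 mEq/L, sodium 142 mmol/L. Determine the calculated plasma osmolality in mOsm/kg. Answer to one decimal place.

320.5 mOsm/kg

Calculated osmolality = 2·Na + glucose/18 + urea
= 2·142 + 149/18 + 28.2
= 284 + 8.28 + 28.20
= 320.48 mOsm/kg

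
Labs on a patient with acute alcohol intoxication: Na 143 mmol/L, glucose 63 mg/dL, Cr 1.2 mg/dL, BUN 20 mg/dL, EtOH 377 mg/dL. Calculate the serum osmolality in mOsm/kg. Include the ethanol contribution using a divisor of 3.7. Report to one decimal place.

398.5 mOsm/kg

Calculated osmolality = 2·Na + glucose/18 + BUN/2.8 + ethanol/3.7
= 2·143 + 63/18 + 20/2.8 + 377/3.7
= 286 + 3.50 + 7.14 + 101.89
= 398.53 mOsm/kg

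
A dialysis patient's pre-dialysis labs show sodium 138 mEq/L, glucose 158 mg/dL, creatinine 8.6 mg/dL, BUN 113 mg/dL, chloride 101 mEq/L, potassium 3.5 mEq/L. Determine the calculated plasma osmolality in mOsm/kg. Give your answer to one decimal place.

Calculated osmolality = 2·Na + glucose/18 + BUN/2.8
= 2·138 + 158/18 + 113/2.8
= 276 + 8.78 + 40.36
= 325.14 mOsm/kg

325.1 mOsm/kg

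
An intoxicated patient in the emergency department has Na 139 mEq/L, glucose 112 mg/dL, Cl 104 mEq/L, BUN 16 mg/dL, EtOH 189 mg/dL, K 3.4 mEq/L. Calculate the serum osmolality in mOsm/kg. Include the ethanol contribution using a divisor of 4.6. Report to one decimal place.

331.0 mOsm/kg

Calculated osmolality = 2·Na + glucose/18 + BUN/2.8 + ethanol/4.6
= 2·139 + 112/18 + 16/2.8 + 189/4.6
= 278 + 6.22 + 5.71 + 41.09
= 331.02 mOsm/kg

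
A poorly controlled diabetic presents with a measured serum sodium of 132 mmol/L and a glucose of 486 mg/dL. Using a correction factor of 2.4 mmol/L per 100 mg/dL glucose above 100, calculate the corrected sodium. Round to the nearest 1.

141 mmol/L

Corrected Na = measured Na + 2.4 · (glucose − 100)/100
= 132 + 2.4 · (486 − 100)/100
= 132 + 9.3
= 141.3 mmol/L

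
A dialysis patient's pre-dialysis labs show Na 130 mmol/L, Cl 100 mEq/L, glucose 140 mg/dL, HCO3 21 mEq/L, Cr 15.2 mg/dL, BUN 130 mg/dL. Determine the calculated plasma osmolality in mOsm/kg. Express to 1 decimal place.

314.2 mOsm/kg

Calculated osmolality = 2·Na + glucose/18 + BUN/2.8
= 2·130 + 140/18 + 130/2.8
= 260 + 7.78 + 46.43
= 314.21 mOsm/kg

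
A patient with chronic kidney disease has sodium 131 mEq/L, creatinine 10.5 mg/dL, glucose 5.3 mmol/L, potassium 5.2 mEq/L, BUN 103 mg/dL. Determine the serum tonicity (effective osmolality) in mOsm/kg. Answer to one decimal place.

267.3 mOsm/kg

Effective osmolality excludes urea (freely permeant across cell membranes):
2·Na + glucose
= 2·131 + 5.3
= 262 + 5.3
= 267.3 mOsm/kg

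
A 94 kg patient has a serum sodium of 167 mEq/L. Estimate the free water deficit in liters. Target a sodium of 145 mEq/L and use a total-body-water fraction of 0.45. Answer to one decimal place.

TBW = 0.45 · 94 = 42.3 L
Free water deficit = TBW · (Na/145 − 1)
= 42.3 · (167/145 − 1)
= 42.3 · 0.1517
= 6.42 L

6.4 L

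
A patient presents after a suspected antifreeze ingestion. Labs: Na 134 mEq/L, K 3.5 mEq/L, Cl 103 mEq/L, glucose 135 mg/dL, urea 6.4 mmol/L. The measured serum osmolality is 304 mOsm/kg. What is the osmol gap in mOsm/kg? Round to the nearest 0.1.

Calculated osmolality = 2·Na + glucose/18 + urea
= 2·134 + 135/18 + 6.4
= 268 + 7.50 + 6.40
= 281.9 mOsm/kg ≈ 281.9 mOsm/kg
Osmolar gap = measured − calculated = 304 − 281.9 = 22.1 mOsm/kg

22.1 mOsm/kg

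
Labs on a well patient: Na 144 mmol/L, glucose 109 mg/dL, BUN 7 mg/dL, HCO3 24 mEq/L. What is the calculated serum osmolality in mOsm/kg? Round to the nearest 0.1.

296.6 mOsm/kg

Calculated osmolality = 2·Na + glucose/18 + BUN/2.8
= 2·144 + 109/18 + 7/2.8
= 288 + 6.06 + 2.50
= 296.56 mOsm/kg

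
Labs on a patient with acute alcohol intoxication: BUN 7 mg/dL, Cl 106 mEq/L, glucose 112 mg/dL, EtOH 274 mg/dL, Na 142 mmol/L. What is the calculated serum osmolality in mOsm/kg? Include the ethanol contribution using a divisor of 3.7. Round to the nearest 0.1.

366.8 mOsm/kg

Calculated osmolality = 2·Na + glucose/18 + BUN/2.8 + ethanol/3.7
= 2·142 + 112/18 + 7/2.8 + 274/3.7
= 284 + 6.22 + 2.50 + 74.05
= 366.77 mOsm/kg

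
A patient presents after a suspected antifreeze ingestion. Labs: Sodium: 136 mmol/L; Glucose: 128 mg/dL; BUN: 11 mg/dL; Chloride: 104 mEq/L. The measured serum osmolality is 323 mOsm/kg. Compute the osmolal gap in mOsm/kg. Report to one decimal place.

Calculated osmolality = 2·Na + glucose/18 + BUN/2.8
= 2·136 + 128/18 + 11/2.8
= 272 + 7.11 + 3.93
= 283.04 mOsm/kg ≈ 283.0 mOsm/kg
Osmolar gap = measured − calculated = 323 − 283.0 = 40.0 mOsm/kg

40.0 mOsm/kg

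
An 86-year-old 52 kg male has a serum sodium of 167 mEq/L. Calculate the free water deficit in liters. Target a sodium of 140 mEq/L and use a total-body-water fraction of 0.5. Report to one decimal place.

5.0 L

TBW = 0.5 · 52 = 26 L
Free water deficit = TBW · (Na/140 − 1)
= 26 · (167/140 − 1)
= 26 · 0.1929
= 5.02 L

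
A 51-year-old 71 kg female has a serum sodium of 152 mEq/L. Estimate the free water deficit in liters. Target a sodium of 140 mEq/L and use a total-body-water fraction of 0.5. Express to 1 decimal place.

3.0 L

TBW = 0.5 · 71 = 35.5 L
Free water deficit = TBW · (Na/140 − 1)
= 35.5 · (152/140 − 1)
= 35.5 · 0.0857
= 3.04 L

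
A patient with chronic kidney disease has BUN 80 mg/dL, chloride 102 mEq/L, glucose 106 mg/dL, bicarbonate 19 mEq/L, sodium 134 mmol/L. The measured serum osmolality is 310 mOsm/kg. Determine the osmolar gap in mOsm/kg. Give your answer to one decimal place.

Calculated osmolality = 2·Na + glucose/18 + BUN/2.8
= 2·134 + 106/18 + 80/2.8
= 268 + 5.89 + 28.57
= 302.46 mOsm/kg ≈ 302.5 mOsm/kg
Osmolar gap = measured − calculated = 310 − 302.5 = 7.5 mOsm/kg

7.5 mOsm/kg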